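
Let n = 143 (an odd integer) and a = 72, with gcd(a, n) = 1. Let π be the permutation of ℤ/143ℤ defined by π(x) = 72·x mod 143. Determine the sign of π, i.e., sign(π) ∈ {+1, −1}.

+1

Trace 109: π^k(109) = [109, 126, 63, 103, 123, 133, 138] for k=0..6.
π_72 has 5 disjoint cycles with lengths [60, 60, 12, 10, 1] on {0,…,142}.
Σ(ℓ_i−1) = 143−5 = 138; sign = (−1)^138 = +1.
The Jacobi symbol (72|143) = +1 (Zolotarev) agrees.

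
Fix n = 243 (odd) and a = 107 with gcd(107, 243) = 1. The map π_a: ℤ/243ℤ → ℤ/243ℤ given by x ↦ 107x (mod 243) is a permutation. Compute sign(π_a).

-1

Start at x=55: 55 → 53 → 82 → 26 → 109 → 242 → 136 → … (one orbit).
32 cycles of lengths [18, 18, 18, 18, 18, 18, 18, 18, 18, 6, 6, 6, 6, 6, 6, 6, 6, 6, 2, 2, 2, 2, 2, 2, 2, 2, 2, 2, 2, 2, 2, 1].
32 cycles on 243: each ℓ→(−1)^(ℓ−1), product (−1)^211 = -1.
Zolotarev: (107|243) = -1, matching the cycle-count sign.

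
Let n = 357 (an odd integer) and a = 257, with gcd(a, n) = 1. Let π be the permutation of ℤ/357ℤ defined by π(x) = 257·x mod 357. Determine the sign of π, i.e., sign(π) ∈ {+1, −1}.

+1

Start at x=314: 314 → 16 → 185 → 64 → 26 → 256 → 104 → … (one orbit).
Cycle type of π: 24×12 + 8×6 + 6×3 + 2 + 1; total 23 cycles.
With 23 cycles on 357 points, sign = (−1)^{357−23} = +1.
Check: (257/357) = +1 by Zolotarev.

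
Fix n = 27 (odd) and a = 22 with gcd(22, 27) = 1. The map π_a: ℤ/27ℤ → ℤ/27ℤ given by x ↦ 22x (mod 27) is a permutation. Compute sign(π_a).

+1

Start at x=1: 1 → 22 → 25 → 10 → 4 → 7 → 19 → … (one orbit).
Cycle lengths of π_22 on ℤ/27ℤ: [9, 9, 3, 3, 1, 1, 1]; 7 cycles in total.
n − c = 27 − 7 = 20; sign = (−1)^20 = +1.
Via Zolotarev, sign(π_{22}) = (22|27) = +1.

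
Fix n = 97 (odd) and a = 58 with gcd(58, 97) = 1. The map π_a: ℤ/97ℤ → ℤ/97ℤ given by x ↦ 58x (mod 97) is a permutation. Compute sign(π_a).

-1

Trace 35: π^k(35) = [35, 90, 79, 23, 73, 63, 65] for k=0..6.
Cycle lengths of π_58 on ℤ/97ℤ: [96, 1]; 2 cycles in total.
97 − 2 = 95 transpositions; sign(π) = (−1)^95 = -1.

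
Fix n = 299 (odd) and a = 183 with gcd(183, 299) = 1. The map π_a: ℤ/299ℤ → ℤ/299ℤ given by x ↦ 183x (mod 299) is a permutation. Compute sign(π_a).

-1

Trace 183: π^k(183) = [183, 1] for k=0..1.
Decompose π into cycles: lengths [2, 2, 2, 2, 2, 2, 2, 2, 2, 2, 2, 2, 2, 2, 2, 2, 2, 2, 2, 2, 2, 2, 2, 2, 2, 2, 2, 2, 2, 2, 2, 2, 2, 2, 2, 2, 2, 2, 2, 2, 2, 2, 2, 2, 2, 2, 2, 2, 2, 2, 2, 2, 2, 2, 2, 2, 2, 2, 2, 2, 2, 2, 2, 2, 2, 2, 2, 2, 2, 2, 2, 2, 2, 2, 2, 2, 2, 2, 2, 2, 2, 2, 2, 2, 2, 2, 2, 2, 2, 2, 2, 2, 2, 2, 2, 2, 2, 2, 2, 2, 2, 2, 2, 2, 2, 2, 2, 2, 2, 2, 2, 2, 2, 2, 2, 2, 2, 2, 2, 2, 2, 2, 2, 2, 2, 2, 2, 2, 2, 2, 2, 2, 2, 2, 2, 2, 2, 2, 2, 2, 2, 2, 2, 1, 1, 1, 1, 1, 1, 1, 1, 1, 1, 1, 1, 1] (156 cycles, including the fixed point 0).
With 156 cycles on 299 points, sign = (−1)^{299−156} = -1.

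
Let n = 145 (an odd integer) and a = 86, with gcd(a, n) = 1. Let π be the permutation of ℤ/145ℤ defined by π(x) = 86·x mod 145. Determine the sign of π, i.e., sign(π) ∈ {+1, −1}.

+1

Start at x=86: 86 → 1 → 86 (one orbit).
Cycle lengths of π_86 on ℤ/145ℤ: [2, 2, 2, 2, 2, 2, 2, 2, 2, 2, 2, 2, 2, 2, 2, 2, 2, 2, 2, 2, 2, 2, 2, 2, 2, 2, 2, 2, 2, 2, 2, 2, 2, 2, 2, 2, 2, 2, 2, 2, 2, 2, 2, 2, 2, 2, 2, 2, 2, 2, 2, 2, 2, 2, 2, 2, 2, 2, 2, 2, 2, 2, 2, 2, 2, 2, 2, 2, 2, 2, 1, 1, 1, 1, 1]; 75 cycles in total.
75 cycles on 145: each ℓ→(−1)^(ℓ−1), product (−1)^70 = +1.
Via Zolotarev, sign(π_{86}) = (86|145) = +1.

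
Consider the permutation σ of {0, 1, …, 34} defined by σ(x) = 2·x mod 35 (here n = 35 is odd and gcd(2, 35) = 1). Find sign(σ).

Start at x=32: 32 → 29 → 23 → 11 → 22 → 9 → 18 → … (one orbit).
Cycle lengths of π_2 on ℤ/35ℤ: [12, 12, 4, 3, 3, 1]; 6 cycles in total.
35 − 6 = 29 transpositions; sign(π) = (−1)^29 = -1.

-1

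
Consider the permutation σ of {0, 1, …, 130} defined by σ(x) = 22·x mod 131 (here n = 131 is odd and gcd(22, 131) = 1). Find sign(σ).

Orbit of 68 under x↦22x: [68, 55, 31, 27, 70, 99, 82]… (length divides ord_131(22)).
Cycle type of π: 130 + 1; total 2 cycles.
131 − 2 = 129 transpositions; sign(π) = (−1)^129 = -1.
Via Zolotarev, sign(π_{22}) = (22|131) = -1.

-1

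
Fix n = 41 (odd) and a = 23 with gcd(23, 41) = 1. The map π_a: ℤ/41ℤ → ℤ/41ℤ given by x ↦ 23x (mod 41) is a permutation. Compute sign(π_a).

+1

Orbit of 10 under x↦23x: [10, 25, 1, 23, 37, 31, 16]… (length divides ord_41(23)).
π_23 has 5 disjoint cycles with lengths [10, 10, 10, 10, 1] on {0,…,40}.
5 cycles on 41: each ℓ→(−1)^(ℓ−1), product (−1)^36 = +1.
Via Zolotarev, sign(π_{23}) = (23|41) = +1.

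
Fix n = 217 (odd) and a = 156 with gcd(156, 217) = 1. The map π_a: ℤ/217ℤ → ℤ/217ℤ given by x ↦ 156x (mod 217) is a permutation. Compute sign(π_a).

+1

Start at x=156: 156 → 32 → 1 → 156 (one orbit).
93 cycles of lengths [3, 3, 3, 3, 3, 3, 3, 3, 3, 3, 3, 3, 3, 3, 3, 3, 3, 3, 3, 3, 3, 3, 3, 3, 3, 3, 3, 3, 3, 3, 3, 3, 3, 3, 3, 3, 3, 3, 3, 3, 3, 3, 3, 3, 3, 3, 3, 3, 3, 3, 3, 3, 3, 3, 3, 3, 3, 3, 3, 3, 3, 3, 1, 1, 1, 1, 1, 1, 1, 1, 1, 1, 1, 1, 1, 1, 1, 1, 1, 1, 1, 1, 1, 1, 1, 1, 1, 1, 1, 1, 1, 1, 1].
sign(π) = (−1)^{n − #cycles} = (−1)^{217−93} = (−1)^124 = +1.
Check: (156/217) = +1 by Zolotarev.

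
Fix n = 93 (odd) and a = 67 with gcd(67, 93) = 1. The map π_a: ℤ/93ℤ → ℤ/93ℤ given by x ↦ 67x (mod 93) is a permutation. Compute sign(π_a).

Orbit of 1 under x↦67x: [1, 67, 25]… (length divides ord_93(67)).
Decompose π into cycles: lengths [3, 3, 3, 3, 3, 3, 3, 3, 3, 3, 3, 3, 3, 3, 3, 3, 3, 3, 3, 3, 3, 3, 3, 3, 3, 3, 3, 3, 3, 3, 1, 1, 1] (33 cycles, including the fixed point 0).
n − c = 93 − 33 = 60; sign = (−1)^60 = +1.

+1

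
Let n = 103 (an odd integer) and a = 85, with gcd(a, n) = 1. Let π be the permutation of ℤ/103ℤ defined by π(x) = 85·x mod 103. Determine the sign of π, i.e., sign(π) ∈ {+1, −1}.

-1

Orbit of 94 under x↦85x: [94, 59, 71, 61, 35, 91, 10]… (length divides ord_103(85)).
2 cycles of lengths [102, 1].
With 2 cycles on 103 points, sign = (−1)^{103−2} = -1.
Check: (85/103) = -1 by Zolotarev.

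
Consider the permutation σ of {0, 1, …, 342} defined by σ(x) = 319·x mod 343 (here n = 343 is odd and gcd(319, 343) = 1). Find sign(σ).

Start at x=198: 198 → 50 → 172 → 331 → 288 → 291 → 219 → … (one orbit).
Cycle type of π: 147×2 + 21×2 + 3×2 + 1; total 7 cycles.
Σ(ℓ_i−1) = 343−7 = 336; sign = (−1)^336 = +1.

+1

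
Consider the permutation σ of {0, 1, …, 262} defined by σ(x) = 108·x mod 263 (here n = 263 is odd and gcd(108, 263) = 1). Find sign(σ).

+1

Orbit of 12 under x↦108x: [12, 244, 52, 93, 50, 140, 129]… (length divides ord_263(108)).
Decompose π into cycles: lengths [131, 131, 1] (3 cycles, including the fixed point 0).
263 − 3 = 260 transpositions; sign(π) = (−1)^260 = +1.
(108|263)_J = +1 (Zolotarev's lemma cross-check).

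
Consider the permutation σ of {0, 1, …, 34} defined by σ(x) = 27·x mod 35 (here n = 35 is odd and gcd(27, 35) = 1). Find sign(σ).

Start at x=13: 13 → 1 → 27 → 29 → 13 (one orbit).
Cycle type of π: 4×7 + 2×3 + 1; total 11 cycles.
11 cycles on 35: each ℓ→(−1)^(ℓ−1), product (−1)^24 = +1.

+1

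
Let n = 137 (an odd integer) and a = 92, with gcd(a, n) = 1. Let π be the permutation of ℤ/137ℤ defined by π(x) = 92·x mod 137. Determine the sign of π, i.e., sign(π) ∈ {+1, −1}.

Start at x=49: 49 → 124 → 37 → 116 → 123 → 82 → 9 → … (one orbit).
2 cycles of lengths [136, 1].
137 − 2 = 135 transpositions; sign(π) = (−1)^135 = -1.

-1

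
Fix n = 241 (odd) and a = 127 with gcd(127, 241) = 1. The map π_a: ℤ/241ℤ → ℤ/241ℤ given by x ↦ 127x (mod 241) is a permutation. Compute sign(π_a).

Start at x=188: 188 → 17 → 231 → 176 → 180 → 206 → 134 → … (one orbit).
π_127 has 2 disjoint cycles with lengths [240, 1] on {0,…,240}.
2 cycles on 241: each ℓ→(−1)^(ℓ−1), product (−1)^239 = -1.

-1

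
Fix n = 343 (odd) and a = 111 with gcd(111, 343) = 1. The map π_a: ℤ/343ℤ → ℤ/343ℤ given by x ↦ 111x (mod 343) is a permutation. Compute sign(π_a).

Start at x=104: 104 → 225 → 279 → 99 → 13 → 71 → 335 → … (one orbit).
Decompose π into cycles: lengths [98, 98, 98, 14, 14, 14, 2, 2, 2, 1] (10 cycles, including the fixed point 0).
n − c = 343 − 10 = 333; sign = (−1)^333 = -1.
Check: (111/343) = -1 by Zolotarev.

-1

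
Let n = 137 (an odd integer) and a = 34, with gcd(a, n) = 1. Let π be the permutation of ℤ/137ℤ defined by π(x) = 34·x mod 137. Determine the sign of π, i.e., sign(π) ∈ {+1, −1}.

Orbit of 34 under x↦34x: [34, 60, 122, 38, 59, 88, 115]… (length divides ord_137(34)).
Cycle lengths of π_34 on ℤ/137ℤ: [17, 17, 17, 17, 17, 17, 17, 17, 1]; 9 cycles in total.
n − c = 137 − 9 = 128; sign = (−1)^128 = +1.

+1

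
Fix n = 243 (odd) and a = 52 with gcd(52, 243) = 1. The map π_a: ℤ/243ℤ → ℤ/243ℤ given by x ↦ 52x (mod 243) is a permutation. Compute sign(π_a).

Start at x=37: 37 → 223 → 175 → 109 → 79 → 220 → 19 → … (one orbit).
Cycle type of π: 81×2 + 27×2 + 9×2 + 3×2 + 1×3; total 11 cycles.
sign(π) = (−1)^{n − #cycles} = (−1)^{243−11} = (−1)^232 = +1.
Via Zolotarev, sign(π_{52}) = (52|243) = +1.

+1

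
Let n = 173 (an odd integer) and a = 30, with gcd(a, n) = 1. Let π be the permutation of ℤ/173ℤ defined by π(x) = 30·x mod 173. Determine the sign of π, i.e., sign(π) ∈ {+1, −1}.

-1

Start at x=167: 167 → 166 → 136 → 101 → 89 → 75 → 1 → … (one orbit).
The orbit structure of x ↦ 30x mod 173: 2 orbits of sizes [172, 1].
173 − 2 = 171 transpositions; sign(π) = (−1)^171 = -1.
The Jacobi symbol (30|173) = -1 (Zolotarev) agrees.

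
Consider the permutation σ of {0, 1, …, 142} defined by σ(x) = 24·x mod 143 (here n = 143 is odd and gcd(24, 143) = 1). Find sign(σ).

+1

Orbit of 48 under x↦24x: [48, 8, 49, 32, 53, 128, 69]… (length divides ord_143(24)).
Cycle type of π: 60×2 + 12 + 10 + 1; total 5 cycles.
n − c = 143 − 5 = 138; sign = (−1)^138 = +1.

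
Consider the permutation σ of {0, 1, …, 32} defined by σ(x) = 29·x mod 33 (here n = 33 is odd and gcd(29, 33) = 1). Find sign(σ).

+1

Trace 2: π^k(2) = [2, 25, 32, 4, 17, 31, 8] for k=0..6.
5 cycles of lengths [10, 10, 10, 2, 1].
sign(π) = (−1)^{n − #cycles} = (−1)^{33−5} = (−1)^28 = +1.
Zolotarev: (29|33) = +1, matching the cycle-count sign.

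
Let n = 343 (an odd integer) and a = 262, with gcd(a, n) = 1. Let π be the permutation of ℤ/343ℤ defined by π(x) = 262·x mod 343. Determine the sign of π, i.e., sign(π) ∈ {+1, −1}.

-1

Start at x=177: 177 → 69 → 242 → 292 → 15 → 157 → 317 → … (one orbit).
π_262 has 4 disjoint cycles with lengths [294, 42, 6, 1] on {0,…,342}.
343 − 4 = 339 transpositions; sign(π) = (−1)^339 = -1.
The Jacobi symbol (262|343) = -1 (Zolotarev) agrees.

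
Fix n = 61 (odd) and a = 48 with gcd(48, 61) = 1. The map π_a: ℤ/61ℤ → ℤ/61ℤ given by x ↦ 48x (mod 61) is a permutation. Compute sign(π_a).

Start at x=48: 48 → 47 → 60 → 13 → 14 → 1 → 48 (one orbit).
Cycle lengths of π_48 on ℤ/61ℤ: [6, 6, 6, 6, 6, 6, 6, 6, 6, 6, 1]; 11 cycles in total.
Σ(ℓ_i−1) = 61−11 = 50; sign = (−1)^50 = +1.
Check: (48/61) = +1 by Zolotarev.

+1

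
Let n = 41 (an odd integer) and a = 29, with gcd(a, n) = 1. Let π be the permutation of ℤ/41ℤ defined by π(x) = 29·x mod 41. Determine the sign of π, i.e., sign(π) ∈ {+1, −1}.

-1

Orbit of 38 under x↦29x: [38, 36, 19, 18, 30, 9, 15]… (length divides ord_41(29)).
Cycle type of π: 40 + 1; total 2 cycles.
41 − 2 = 39 transpositions; sign(π) = (−1)^39 = -1.
Zolotarev: (29|41) = -1, matching the cycle-count sign.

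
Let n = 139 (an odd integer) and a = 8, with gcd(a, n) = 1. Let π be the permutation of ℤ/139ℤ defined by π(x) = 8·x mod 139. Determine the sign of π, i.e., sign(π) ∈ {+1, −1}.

Start at x=59: 59 → 55 → 23 → 45 → 82 → 100 → 105 → … (one orbit).
Cycle lengths of π_8 on ℤ/139ℤ: [46, 46, 46, 1]; 4 cycles in total.
n − c = 139 − 4 = 135; sign = (−1)^135 = -1.

-1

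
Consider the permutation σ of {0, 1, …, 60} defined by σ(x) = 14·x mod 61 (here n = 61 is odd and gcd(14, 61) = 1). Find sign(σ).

Start at x=60: 60 → 47 → 48 → 1 → 14 → 13 → 60 (one orbit).
Cycle type of π: 6×10 + 1; total 11 cycles.
Σ(ℓ_i−1) = 61−11 = 50; sign = (−1)^50 = +1.
Check: (14/61) = +1 by Zolotarev.

+1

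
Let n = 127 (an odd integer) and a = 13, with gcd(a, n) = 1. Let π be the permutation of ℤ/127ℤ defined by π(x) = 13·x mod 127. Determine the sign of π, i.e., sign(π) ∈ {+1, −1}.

+1

Start at x=70: 70 → 21 → 19 → 120 → 36 → 87 → 115 → … (one orbit).
Cycle lengths of π_13 on ℤ/127ℤ: [63, 63, 1]; 3 cycles in total.
Σ(ℓ_i−1) = 127−3 = 124; sign = (−1)^124 = +1.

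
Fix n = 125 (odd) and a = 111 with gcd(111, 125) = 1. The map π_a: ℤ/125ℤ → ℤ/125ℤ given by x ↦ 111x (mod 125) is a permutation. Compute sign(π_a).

Start at x=116: 116 → 1 → 111 → 71 → 6 → 41 → 51 → … (one orbit).
The orbit structure of x ↦ 111x mod 125: 13 orbits of sizes [25, 25, 25, 25, 5, 5, 5, 5, 1, 1, 1, 1, 1].
125 − 13 = 112 transpositions; sign(π) = (−1)^112 = +1.
Zolotarev: (111|125) = +1, matching the cycle-count sign.

+1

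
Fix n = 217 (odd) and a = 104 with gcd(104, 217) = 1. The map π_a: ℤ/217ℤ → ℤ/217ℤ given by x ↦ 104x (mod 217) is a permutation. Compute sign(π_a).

+1

Trace 6: π^k(6) = [6, 190, 13, 50, 209, 36, 55] for k=0..6.
π_104 has 11 disjoint cycles with lengths [30, 30, 30, 30, 30, 30, 30, 2, 2, 2, 1] on {0,…,216}.
217 − 11 = 206 transpositions; sign(π) = (−1)^206 = +1.
Check: (104/217) = +1 by Zolotarev.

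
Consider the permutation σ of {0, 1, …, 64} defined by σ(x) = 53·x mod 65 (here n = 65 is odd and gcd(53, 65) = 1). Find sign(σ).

Orbit of 14 under x↦53x: [14, 27, 1, 53]… (length divides ord_65(53)).
26 cycles of lengths [4, 4, 4, 4, 4, 4, 4, 4, 4, 4, 4, 4, 4, 1, 1, 1, 1, 1, 1, 1, 1, 1, 1, 1, 1, 1].
Σ(ℓ_i−1) = 65−26 = 39; sign = (−1)^39 = -1.

-1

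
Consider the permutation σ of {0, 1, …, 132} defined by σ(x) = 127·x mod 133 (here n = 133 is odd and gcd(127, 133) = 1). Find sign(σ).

-1

Orbit of 22 under x↦127x: [22, 1, 127, 36, 50, 99, 71]… (length divides ord_133(127)).
The orbit structure of x ↦ 127x mod 133: 14 orbits of sizes [18, 18, 18, 18, 18, 18, 18, 1, 1, 1, 1, 1, 1, 1].
Σ(ℓ_i−1) = 133−14 = 119; sign = (−1)^119 = -1.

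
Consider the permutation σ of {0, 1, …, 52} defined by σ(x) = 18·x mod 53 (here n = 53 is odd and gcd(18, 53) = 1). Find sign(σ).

-1

Trace 4: π^k(4) = [4, 19, 24, 8, 38, 48, 16] for k=0..6.
2 cycles of lengths [52, 1].
With 2 cycles on 53 points, sign = (−1)^{53−2} = -1.
Zolotarev: (18|53) = -1, matching the cycle-count sign.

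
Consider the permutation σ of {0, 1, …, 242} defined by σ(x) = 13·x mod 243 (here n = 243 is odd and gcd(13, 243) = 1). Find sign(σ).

+1

Orbit of 79 under x↦13x: [79, 55, 229, 61, 64, 103, 124]… (length divides ord_243(13)).
Decompose π into cycles: lengths [81, 81, 27, 27, 9, 9, 3, 3, 1, 1, 1] (11 cycles, including the fixed point 0).
sign(π) = (−1)^{n − #cycles} = (−1)^{243−11} = (−1)^232 = +1.
Check: (13/243) = +1 by Zolotarev.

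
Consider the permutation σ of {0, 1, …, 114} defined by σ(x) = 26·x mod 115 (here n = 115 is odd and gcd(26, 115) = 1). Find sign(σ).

+1

Start at x=6: 6 → 41 → 31 → 1 → 26 → 101 → 96 → … (one orbit).
The orbit structure of x ↦ 26x mod 115: 15 orbits of sizes [11, 11, 11, 11, 11, 11, 11, 11, 11, 11, 1, 1, 1, 1, 1].
15 cycles on 115: each ℓ→(−1)^(ℓ−1), product (−1)^100 = +1.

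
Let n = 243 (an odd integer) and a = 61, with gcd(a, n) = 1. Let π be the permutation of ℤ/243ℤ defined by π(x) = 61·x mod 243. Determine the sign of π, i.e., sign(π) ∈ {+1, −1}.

+1

Start at x=4: 4 → 1 → 61 → 76 → 19 → 187 → 229 → … (one orbit).
Cycle type of π: 81×2 + 27×2 + 9×2 + 3×2 + 1×3; total 11 cycles.
243 − 11 = 232 transpositions; sign(π) = (−1)^232 = +1.
The Jacobi symbol (61|243) = +1 (Zolotarev) agrees.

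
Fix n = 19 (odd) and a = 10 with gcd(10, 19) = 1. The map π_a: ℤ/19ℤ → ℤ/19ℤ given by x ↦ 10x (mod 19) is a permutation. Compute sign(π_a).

-1

Orbit of 10 under x↦10x: [10, 5, 12, 6, 3, 11, 15]… (length divides ord_19(10)).
π_10 has 2 disjoint cycles with lengths [18, 1] on {0,…,18}.
Σ(ℓ_i−1) = 19−2 = 17; sign = (−1)^17 = -1.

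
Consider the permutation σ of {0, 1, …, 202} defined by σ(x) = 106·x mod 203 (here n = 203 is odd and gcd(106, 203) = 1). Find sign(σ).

Orbit of 197 under x↦106x: [197, 176, 183, 113, 1, 106, 71]… (length divides ord_203(106)).
Cycle type of π: 28×7 + 1×7; total 14 cycles.
With 14 cycles on 203 points, sign = (−1)^{203−14} = -1.
(106|203)_J = -1 (Zolotarev's lemma cross-check).

-1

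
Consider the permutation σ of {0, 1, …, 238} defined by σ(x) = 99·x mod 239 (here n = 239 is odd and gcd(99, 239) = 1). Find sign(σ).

Start at x=150: 150 → 32 → 61 → 64 → 122 → 128 → 5 → … (one orbit).
Decompose π into cycles: lengths [119, 119, 1] (3 cycles, including the fixed point 0).
n − c = 239 − 3 = 236; sign = (−1)^236 = +1.

+1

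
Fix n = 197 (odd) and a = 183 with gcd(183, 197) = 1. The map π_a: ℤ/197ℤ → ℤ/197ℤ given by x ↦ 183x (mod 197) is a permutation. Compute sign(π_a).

Orbit of 1 under x↦183x: [1, 183, 196, 14]… (length divides ord_197(183)).
Decompose π into cycles: lengths [4, 4, 4, 4, 4, 4, 4, 4, 4, 4, 4, 4, 4, 4, 4, 4, 4, 4, 4, 4, 4, 4, 4, 4, 4, 4, 4, 4, 4, 4, 4, 4, 4, 4, 4, 4, 4, 4, 4, 4, 4, 4, 4, 4, 4, 4, 4, 4, 4, 1] (50 cycles, including the fixed point 0).
197 − 50 = 147 transpositions; sign(π) = (−1)^147 = -1.

-1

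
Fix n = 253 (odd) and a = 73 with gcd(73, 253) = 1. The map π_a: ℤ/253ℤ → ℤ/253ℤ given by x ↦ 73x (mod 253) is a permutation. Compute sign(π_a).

Orbit of 48 under x↦73x: [48, 215, 9, 151, 144, 139, 27]… (length divides ord_253(73)).
6 cycles of lengths [110, 110, 11, 11, 10, 1].
Σ(ℓ_i−1) = 253−6 = 247; sign = (−1)^247 = -1.
Via Zolotarev, sign(π_{73}) = (73|253) = -1.

-1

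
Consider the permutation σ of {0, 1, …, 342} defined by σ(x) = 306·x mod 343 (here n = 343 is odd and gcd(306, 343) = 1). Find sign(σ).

-1

Orbit of 142 under x↦306x: [142, 234, 260, 327, 249, 48, 282]… (length divides ord_343(306)).
Decompose π into cycles: lengths [294, 42, 6, 1] (4 cycles, including the fixed point 0).
n − c = 343 − 4 = 339; sign = (−1)^339 = -1.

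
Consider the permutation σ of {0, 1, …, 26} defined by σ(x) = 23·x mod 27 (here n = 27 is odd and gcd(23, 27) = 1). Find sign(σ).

-1

Trace 8: π^k(8) = [8, 22, 20, 1, 23, 16, 17] for k=0..6.
Cycle type of π: 18 + 6 + 2 + 1; total 4 cycles.
n − c = 27 − 4 = 23; sign = (−1)^23 = -1.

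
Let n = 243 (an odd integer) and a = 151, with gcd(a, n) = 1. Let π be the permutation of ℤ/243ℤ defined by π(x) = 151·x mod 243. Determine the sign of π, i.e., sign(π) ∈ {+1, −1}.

+1

Orbit of 154 under x↦151x: [154, 169, 4, 118, 79, 22, 163]… (length divides ord_243(151)).
Cycle lengths of π_151 on ℤ/243ℤ: [81, 81, 27, 27, 9, 9, 3, 3, 1, 1, 1]; 11 cycles in total.
243 − 11 = 232 transpositions; sign(π) = (−1)^232 = +1.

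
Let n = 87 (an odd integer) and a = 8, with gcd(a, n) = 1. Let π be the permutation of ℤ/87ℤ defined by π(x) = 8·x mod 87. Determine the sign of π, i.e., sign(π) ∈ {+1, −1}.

Orbit of 68 under x↦8x: [68, 22, 2, 16, 41, 67, 14]… (length divides ord_87(8)).
Cycle type of π: 28×3 + 2 + 1; total 5 cycles.
n − c = 87 − 5 = 82; sign = (−1)^82 = +1.
Zolotarev: (8|87) = +1, matching the cycle-count sign.

+1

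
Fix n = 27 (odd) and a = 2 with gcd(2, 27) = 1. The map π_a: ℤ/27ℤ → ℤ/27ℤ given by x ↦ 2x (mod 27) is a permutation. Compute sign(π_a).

-1

Orbit of 11 under x↦2x: [11, 22, 17, 7, 14, 1, 2]… (length divides ord_27(2)).
π_2 has 4 disjoint cycles with lengths [18, 6, 2, 1] on {0,…,26}.
n − c = 27 − 4 = 23; sign = (−1)^23 = -1.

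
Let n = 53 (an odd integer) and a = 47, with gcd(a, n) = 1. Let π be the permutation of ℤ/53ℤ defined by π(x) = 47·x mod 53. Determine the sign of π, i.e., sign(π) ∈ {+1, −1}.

Trace 16: π^k(16) = [16, 10, 46, 42, 13, 28, 44] for k=0..6.
Decompose π into cycles: lengths [13, 13, 13, 13, 1] (5 cycles, including the fixed point 0).
5 cycles on 53: each ℓ→(−1)^(ℓ−1), product (−1)^48 = +1.
Via Zolotarev, sign(π_{47}) = (47|53) = +1.

+1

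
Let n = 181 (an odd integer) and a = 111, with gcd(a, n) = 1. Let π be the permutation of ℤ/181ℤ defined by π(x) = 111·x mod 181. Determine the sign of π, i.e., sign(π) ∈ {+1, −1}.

+1

Trace 44: π^k(44) = [44, 178, 29, 142, 15, 36, 14] for k=0..6.
Decompose π into cycles: lengths [90, 90, 1] (3 cycles, including the fixed point 0).
Σ(ℓ_i−1) = 181−3 = 178; sign = (−1)^178 = +1.
(111|181)_J = +1 (Zolotarev's lemma cross-check).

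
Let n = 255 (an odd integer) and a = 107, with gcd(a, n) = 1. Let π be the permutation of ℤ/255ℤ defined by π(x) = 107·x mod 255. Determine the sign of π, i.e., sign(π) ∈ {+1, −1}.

-1

Start at x=167: 167 → 19 → 248 → 16 → 182 → 94 → 113 → … (one orbit).
π_107 has 20 disjoint cycles with lengths [16, 16, 16, 16, 16, 16, 16, 16, 16, 16, 16, 16, 16, 16, 16, 4, 4, 4, 2, 1] on {0,…,254}.
255 − 20 = 235 transpositions; sign(π) = (−1)^235 = -1.
Check: (107/255) = -1 by Zolotarev.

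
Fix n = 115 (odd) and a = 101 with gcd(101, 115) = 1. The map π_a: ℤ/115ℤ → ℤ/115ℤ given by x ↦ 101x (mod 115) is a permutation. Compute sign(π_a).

+1

Trace 41: π^k(41) = [41, 1, 101, 81, 16, 6, 31] for k=0..6.
π_101 has 15 disjoint cycles with lengths [11, 11, 11, 11, 11, 11, 11, 11, 11, 11, 1, 1, 1, 1, 1] on {0,…,114}.
115 − 15 = 100 transpositions; sign(π) = (−1)^100 = +1.
(101|115)_J = +1 (Zolotarev's lemma cross-check).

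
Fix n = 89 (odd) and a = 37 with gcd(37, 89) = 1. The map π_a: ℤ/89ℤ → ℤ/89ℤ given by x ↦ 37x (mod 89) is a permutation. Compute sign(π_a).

Start at x=77: 77 → 1 → 37 → 34 → 12 → 88 → 52 → … (one orbit).
Decompose π into cycles: lengths [8, 8, 8, 8, 8, 8, 8, 8, 8, 8, 8, 1] (12 cycles, including the fixed point 0).
With 12 cycles on 89 points, sign = (−1)^{89−12} = -1.

-1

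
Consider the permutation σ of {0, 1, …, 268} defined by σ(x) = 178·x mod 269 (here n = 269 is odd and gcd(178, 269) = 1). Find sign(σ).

Orbit of 221 under x↦178x: [221, 64, 94, 54, 197, 96, 141]… (length divides ord_269(178)).
The orbit structure of x ↦ 178x mod 269: 2 orbits of sizes [268, 1].
269 − 2 = 267 transpositions; sign(π) = (−1)^267 = -1.
Via Zolotarev, sign(π_{178}) = (178|269) = -1.

-1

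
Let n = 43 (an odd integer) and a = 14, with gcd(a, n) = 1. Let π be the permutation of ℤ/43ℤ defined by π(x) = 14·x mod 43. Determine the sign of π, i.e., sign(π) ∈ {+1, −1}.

+1

Orbit of 41 under x↦14x: [41, 15, 38, 16, 9, 40, 1]… (length divides ord_43(14)).
Decompose π into cycles: lengths [21, 21, 1] (3 cycles, including the fixed point 0).
Σ(ℓ_i−1) = 43−3 = 40; sign = (−1)^40 = +1.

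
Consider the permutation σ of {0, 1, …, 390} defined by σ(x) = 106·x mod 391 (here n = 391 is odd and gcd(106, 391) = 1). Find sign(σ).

Start at x=344: 344 → 101 → 149 → 154 → 293 → 169 → 319 → … (one orbit).
Cycle lengths of π_106 on ℤ/391ℤ: [44, 44, 44, 44, 44, 44, 44, 44, 22, 4, 4, 4, 4, 1]; 14 cycles in total.
With 14 cycles on 391 points, sign = (−1)^{391−14} = -1.
(106|391)_J = -1 (Zolotarev's lemma cross-check).

-1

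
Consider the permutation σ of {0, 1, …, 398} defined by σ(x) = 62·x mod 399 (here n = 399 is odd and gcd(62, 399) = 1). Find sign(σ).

Orbit of 62 under x↦62x: [62, 253, 125, 169, 104, 64, 377]… (length divides ord_399(62)).
Cycle type of π: 18×20 + 9×2 + 2×10 + 1; total 33 cycles.
sign(π) = (−1)^{n − #cycles} = (−1)^{399−33} = (−1)^366 = +1.
(62|399)_J = +1 (Zolotarev's lemma cross-check).

+1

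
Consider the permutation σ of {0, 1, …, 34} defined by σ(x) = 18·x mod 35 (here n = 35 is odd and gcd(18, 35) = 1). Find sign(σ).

-1

Trace 2: π^k(2) = [2, 1, 18, 9, 22, 11, 23] for k=0..6.
The orbit structure of x ↦ 18x mod 35: 6 orbits of sizes [12, 12, 4, 3, 3, 1].
With 6 cycles on 35 points, sign = (−1)^{35−6} = -1.
Via Zolotarev, sign(π_{18}) = (18|35) = -1.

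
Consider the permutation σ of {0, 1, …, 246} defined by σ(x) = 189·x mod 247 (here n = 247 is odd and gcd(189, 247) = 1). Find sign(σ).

Start at x=1: 1 → 189 → 153 → 18 → 191 → 37 → 77 → … (one orbit).
The orbit structure of x ↦ 189x mod 247: 29 orbits of sizes [12, 12, 12, 12, 12, 12, 12, 12, 12, 12, 12, 12, 12, 12, 12, 12, 12, 12, 12, 2, 2, 2, 2, 2, 2, 2, 2, 2, 1].
Σ(ℓ_i−1) = 247−29 = 218; sign = (−1)^218 = +1.

+1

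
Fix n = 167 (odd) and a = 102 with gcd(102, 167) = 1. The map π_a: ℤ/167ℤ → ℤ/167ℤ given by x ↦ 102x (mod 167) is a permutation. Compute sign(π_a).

Orbit of 117 under x↦102x: [117, 77, 5, 9, 83, 116, 142]… (length divides ord_167(102)).
Decompose π into cycles: lengths [166, 1] (2 cycles, including the fixed point 0).
n − c = 167 − 2 = 165; sign = (−1)^165 = -1.
(102|167)_J = -1 (Zolotarev's lemma cross-check).

-1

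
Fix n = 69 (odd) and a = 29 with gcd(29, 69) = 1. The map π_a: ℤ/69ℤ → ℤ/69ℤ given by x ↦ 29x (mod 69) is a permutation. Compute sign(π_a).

-1

Trace 49: π^k(49) = [49, 41, 16, 50, 1, 29, 13] for k=0..6.
π_29 has 6 disjoint cycles with lengths [22, 22, 11, 11, 2, 1] on {0,…,68}.
sign(π) = (−1)^{n − #cycles} = (−1)^{69−6} = (−1)^63 = -1.
Check: (29/69) = -1 by Zolotarev.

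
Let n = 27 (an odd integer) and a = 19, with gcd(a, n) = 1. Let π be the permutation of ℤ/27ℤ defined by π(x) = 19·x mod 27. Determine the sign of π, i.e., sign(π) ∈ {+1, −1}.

Start at x=1: 1 → 19 → 10 → 1 (one orbit).
The orbit structure of x ↦ 19x mod 27: 15 orbits of sizes [3, 3, 3, 3, 3, 3, 1, 1, 1, 1, 1, 1, 1, 1, 1].
sign(π) = (−1)^{n − #cycles} = (−1)^{27−15} = (−1)^12 = +1.
Via Zolotarev, sign(π_{19}) = (19|27) = +1.

+1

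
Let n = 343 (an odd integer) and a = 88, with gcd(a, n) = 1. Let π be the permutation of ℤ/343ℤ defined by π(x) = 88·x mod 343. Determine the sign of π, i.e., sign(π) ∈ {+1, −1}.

+1

Trace 225: π^k(225) = [225, 249, 303, 253, 312, 16, 36] for k=0..6.
Cycle type of π: 147×2 + 21×2 + 3×2 + 1; total 7 cycles.
sign(π) = (−1)^{n − #cycles} = (−1)^{343−7} = (−1)^336 = +1.
The Jacobi symbol (88|343) = +1 (Zolotarev) agrees.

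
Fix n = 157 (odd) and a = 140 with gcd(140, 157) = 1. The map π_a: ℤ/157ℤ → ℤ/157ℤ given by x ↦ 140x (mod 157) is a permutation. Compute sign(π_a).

+1

Orbit of 101 under x↦140x: [101, 10, 144, 64, 11, 127, 39]… (length divides ord_157(140)).
Cycle lengths of π_140 on ℤ/157ℤ: [78, 78, 1]; 3 cycles in total.
n − c = 157 − 3 = 154; sign = (−1)^154 = +1.
Zolotarev: (140|157) = +1, matching the cycle-count sign.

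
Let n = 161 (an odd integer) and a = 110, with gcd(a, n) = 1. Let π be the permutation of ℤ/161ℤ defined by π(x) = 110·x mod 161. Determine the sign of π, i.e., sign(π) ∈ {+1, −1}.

-1

Start at x=123: 123 → 6 → 16 → 150 → 78 → 47 → 18 → … (one orbit).
6 cycles of lengths [66, 66, 11, 11, 6, 1].
Σ(ℓ_i−1) = 161−6 = 155; sign = (−1)^155 = -1.
Via Zolotarev, sign(π_{110}) = (110|161) = -1.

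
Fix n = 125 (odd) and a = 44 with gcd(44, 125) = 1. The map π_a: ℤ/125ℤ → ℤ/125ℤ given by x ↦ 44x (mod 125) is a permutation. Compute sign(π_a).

Orbit of 99 under x↦44x: [99, 106, 39, 91, 4, 51, 119]… (length divides ord_125(44)).
7 cycles of lengths [50, 50, 10, 10, 2, 2, 1].
Σ(ℓ_i−1) = 125−7 = 118; sign = (−1)^118 = +1.

+1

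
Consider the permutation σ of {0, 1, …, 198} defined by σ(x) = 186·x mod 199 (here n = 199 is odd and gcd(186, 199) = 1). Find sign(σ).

-1

Trace 132: π^k(132) = [132, 75, 20, 138, 196, 39, 90] for k=0..6.
Cycle lengths of π_186 on ℤ/199ℤ: [198, 1]; 2 cycles in total.
199 − 2 = 197 transpositions; sign(π) = (−1)^197 = -1.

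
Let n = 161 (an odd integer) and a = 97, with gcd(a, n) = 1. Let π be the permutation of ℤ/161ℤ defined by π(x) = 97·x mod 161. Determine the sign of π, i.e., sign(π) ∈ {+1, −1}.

+1

Orbit of 132 under x↦97x: [132, 85, 34, 78, 160, 64, 90]… (length divides ord_161(97)).
Cycle type of π: 22×7 + 2×3 + 1; total 11 cycles.
n − c = 161 − 11 = 150; sign = (−1)^150 = +1.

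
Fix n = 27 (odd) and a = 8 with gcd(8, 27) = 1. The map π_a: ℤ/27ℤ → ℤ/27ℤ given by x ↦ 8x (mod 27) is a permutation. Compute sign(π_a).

-1

Start at x=1: 1 → 8 → 10 → 26 → 19 → 17 → 1 (one orbit).
Cycle lengths of π_8 on ℤ/27ℤ: [6, 6, 6, 2, 2, 2, 2, 1]; 8 cycles in total.
27 − 8 = 19 transpositions; sign(π) = (−1)^19 = -1.
Check: (8/27) = -1 by Zolotarev.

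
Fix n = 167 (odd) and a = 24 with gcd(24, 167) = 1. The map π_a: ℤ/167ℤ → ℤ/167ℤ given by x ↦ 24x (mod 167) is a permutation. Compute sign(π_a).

+1

Start at x=25: 25 → 99 → 38 → 77 → 11 → 97 → 157 → … (one orbit).
π_24 has 3 disjoint cycles with lengths [83, 83, 1] on {0,…,166}.
With 3 cycles on 167 points, sign = (−1)^{167−3} = +1.
Check: (24/167) = +1 by Zolotarev.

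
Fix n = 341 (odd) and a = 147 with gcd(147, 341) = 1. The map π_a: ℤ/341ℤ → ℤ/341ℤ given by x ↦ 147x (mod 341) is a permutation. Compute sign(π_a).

-1

Orbit of 147 under x↦147x: [147, 126, 108, 190, 309, 70, 60]… (length divides ord_341(147)).
Cycle type of π: 10×33 + 5×2 + 1; total 36 cycles.
n − c = 341 − 36 = 305; sign = (−1)^305 = -1.
The Jacobi symbol (147|341) = -1 (Zolotarev) agrees.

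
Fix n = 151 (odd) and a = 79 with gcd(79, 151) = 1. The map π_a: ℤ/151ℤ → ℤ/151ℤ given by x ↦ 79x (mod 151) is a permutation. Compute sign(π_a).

Trace 123: π^k(123) = [123, 53, 110, 83, 64, 73, 29] for k=0..6.
Cycle lengths of π_79 on ℤ/151ℤ: [50, 50, 50, 1]; 4 cycles in total.
n − c = 151 − 4 = 147; sign = (−1)^147 = -1.
The Jacobi symbol (79|151) = -1 (Zolotarev) agrees.

-1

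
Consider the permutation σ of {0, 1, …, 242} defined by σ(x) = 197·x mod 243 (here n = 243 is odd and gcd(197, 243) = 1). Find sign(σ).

Trace 98: π^k(98) = [98, 109, 89, 37, 242, 46, 71] for k=0..6.
The orbit structure of x ↦ 197x mod 243: 14 orbits of sizes [54, 54, 54, 18, 18, 18, 6, 6, 6, 2, 2, 2, 2, 1].
sign(π) = (−1)^{n − #cycles} = (−1)^{243−14} = (−1)^229 = -1.

-1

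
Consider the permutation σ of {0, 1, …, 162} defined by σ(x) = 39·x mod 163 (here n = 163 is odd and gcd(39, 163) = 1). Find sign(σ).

+1

Orbit of 115 under x↦39x: [115, 84, 16, 135, 49, 118, 38]… (length divides ord_163(39)).
Decompose π into cycles: lengths [81, 81, 1] (3 cycles, including the fixed point 0).
sign(π) = (−1)^{n − #cycles} = (−1)^{163−3} = (−1)^160 = +1.
(39|163)_J = +1 (Zolotarev's lemma cross-check).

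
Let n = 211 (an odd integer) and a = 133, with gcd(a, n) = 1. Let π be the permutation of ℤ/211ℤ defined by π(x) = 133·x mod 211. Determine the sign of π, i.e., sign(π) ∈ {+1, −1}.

-1

Trace 119: π^k(119) = [119, 2, 55, 141, 185, 129, 66] for k=0..6.
Decompose π into cycles: lengths [210, 1] (2 cycles, including the fixed point 0).
sign(π) = (−1)^{n − #cycles} = (−1)^{211−2} = (−1)^209 = -1.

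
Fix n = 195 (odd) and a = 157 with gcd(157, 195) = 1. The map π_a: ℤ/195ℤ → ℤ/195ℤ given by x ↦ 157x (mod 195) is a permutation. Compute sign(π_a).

Trace 157: π^k(157) = [157, 79, 118, 1] for k=0..3.
π_157 has 78 disjoint cycles with lengths [4, 4, 4, 4, 4, 4, 4, 4, 4, 4, 4, 4, 4, 4, 4, 4, 4, 4, 4, 4, 4, 4, 4, 4, 4, 4, 4, 4, 4, 4, 4, 4, 4, 4, 4, 4, 4, 4, 4, 1, 1, 1, 1, 1, 1, 1, 1, 1, 1, 1, 1, 1, 1, 1, 1, 1, 1, 1, 1, 1, 1, 1, 1, 1, 1, 1, 1, 1, 1, 1, 1, 1, 1, 1, 1, 1, 1, 1] on {0,…,194}.
78 cycles on 195: each ℓ→(−1)^(ℓ−1), product (−1)^117 = -1.
Via Zolotarev, sign(π_{157}) = (157|195) = -1.

-1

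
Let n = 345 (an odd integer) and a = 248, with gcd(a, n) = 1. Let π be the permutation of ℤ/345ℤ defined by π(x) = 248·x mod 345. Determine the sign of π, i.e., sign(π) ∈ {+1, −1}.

Start at x=8: 8 → 259 → 62 → 196 → 308 → 139 → 317 → … (one orbit).
The orbit structure of x ↦ 248x mod 345: 15 orbits of sizes [44, 44, 44, 44, 44, 44, 22, 22, 11, 11, 4, 4, 4, 2, 1].
With 15 cycles on 345 points, sign = (−1)^{345−15} = +1.
Check: (248/345) = +1 by Zolotarev.

+1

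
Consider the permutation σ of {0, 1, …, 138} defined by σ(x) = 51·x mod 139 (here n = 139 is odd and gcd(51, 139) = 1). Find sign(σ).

+1

Start at x=120: 120 → 4 → 65 → 118 → 41 → 6 → 28 → … (one orbit).
π_51 has 3 disjoint cycles with lengths [69, 69, 1] on {0,…,138}.
139 − 3 = 136 transpositions; sign(π) = (−1)^136 = +1.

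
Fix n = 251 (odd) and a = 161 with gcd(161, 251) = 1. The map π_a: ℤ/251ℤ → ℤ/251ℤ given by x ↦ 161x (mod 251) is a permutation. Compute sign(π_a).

+1

Orbit of 219 under x↦161x: [219, 119, 83, 60, 122, 64, 13]… (length divides ord_251(161)).
Decompose π into cycles: lengths [125, 125, 1] (3 cycles, including the fixed point 0).
n − c = 251 − 3 = 248; sign = (−1)^248 = +1.
Check: (161/251) = +1 by Zolotarev.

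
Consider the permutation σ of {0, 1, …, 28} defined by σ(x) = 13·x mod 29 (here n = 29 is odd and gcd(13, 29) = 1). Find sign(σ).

+1

Orbit of 16 under x↦13x: [16, 5, 7, 4, 23, 9, 1]… (length divides ord_29(13)).
Cycle lengths of π_13 on ℤ/29ℤ: [14, 14, 1]; 3 cycles in total.
3 cycles on 29: each ℓ→(−1)^(ℓ−1), product (−1)^26 = +1.
Zolotarev: (13|29) = +1, matching the cycle-count sign.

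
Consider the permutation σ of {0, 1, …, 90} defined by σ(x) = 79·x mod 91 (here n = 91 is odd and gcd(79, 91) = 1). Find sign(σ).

Orbit of 1 under x↦79x: [1, 79, 53]… (length divides ord_91(79)).
Decompose π into cycles: lengths [3, 3, 3, 3, 3, 3, 3, 3, 3, 3, 3, 3, 3, 3, 3, 3, 3, 3, 3, 3, 3, 3, 3, 3, 3, 3, 1, 1, 1, 1, 1, 1, 1, 1, 1, 1, 1, 1, 1] (39 cycles, including the fixed point 0).
sign(π) = (−1)^{n − #cycles} = (−1)^{91−39} = (−1)^52 = +1.

+1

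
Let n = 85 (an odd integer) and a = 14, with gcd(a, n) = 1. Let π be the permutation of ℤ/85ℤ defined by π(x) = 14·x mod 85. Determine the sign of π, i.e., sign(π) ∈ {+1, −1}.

Orbit of 66 under x↦14x: [66, 74, 16, 54, 76, 44, 21]… (length divides ord_85(14)).
π_14 has 8 disjoint cycles with lengths [16, 16, 16, 16, 16, 2, 2, 1] on {0,…,84}.
85 − 8 = 77 transpositions; sign(π) = (−1)^77 = -1.
Check: (14/85) = -1 by Zolotarev.

-1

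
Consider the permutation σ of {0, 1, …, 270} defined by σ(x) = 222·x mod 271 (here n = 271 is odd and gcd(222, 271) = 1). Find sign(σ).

Orbit of 96 under x↦222x: [96, 174, 146, 163, 143, 39, 257]… (length divides ord_271(222)).
π_222 has 2 disjoint cycles with lengths [270, 1] on {0,…,270}.
sign(π) = (−1)^{n − #cycles} = (−1)^{271−2} = (−1)^269 = -1.

-1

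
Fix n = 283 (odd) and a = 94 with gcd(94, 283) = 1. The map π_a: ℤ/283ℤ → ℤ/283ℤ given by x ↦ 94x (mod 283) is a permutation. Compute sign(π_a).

Orbit of 257 under x↦94x: [257, 103, 60, 263, 101, 155, 137]… (length divides ord_283(94)).
Cycle type of π: 141×2 + 1; total 3 cycles.
3 cycles on 283: each ℓ→(−1)^(ℓ−1), product (−1)^280 = +1.
The Jacobi symbol (94|283) = +1 (Zolotarev) agrees.

+1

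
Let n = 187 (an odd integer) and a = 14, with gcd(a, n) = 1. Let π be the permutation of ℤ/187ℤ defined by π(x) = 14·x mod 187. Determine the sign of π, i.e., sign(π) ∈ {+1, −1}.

-1

Orbit of 115 under x↦14x: [115, 114, 100, 91, 152, 71, 59]… (length divides ord_187(14)).
Cycle type of π: 80×2 + 16 + 5×2 + 1; total 6 cycles.
6 cycles on 187: each ℓ→(−1)^(ℓ−1), product (−1)^181 = -1.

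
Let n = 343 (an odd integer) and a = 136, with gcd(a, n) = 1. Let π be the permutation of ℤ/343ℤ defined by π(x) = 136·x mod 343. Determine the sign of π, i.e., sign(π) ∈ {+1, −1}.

Orbit of 198 under x↦136x: [198, 174, 340, 278, 78, 318, 30]… (length divides ord_343(136)).
The orbit structure of x ↦ 136x mod 343: 4 orbits of sizes [294, 42, 6, 1].
With 4 cycles on 343 points, sign = (−1)^{343−4} = -1.

-1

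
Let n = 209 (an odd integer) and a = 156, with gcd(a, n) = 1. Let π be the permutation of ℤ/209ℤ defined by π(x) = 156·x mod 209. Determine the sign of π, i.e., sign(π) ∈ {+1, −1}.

-1

Orbit of 68 under x↦156x: [68, 158, 195, 115, 175, 130, 7]… (length divides ord_209(156)).
The orbit structure of x ↦ 156x mod 209: 6 orbits of sizes [90, 90, 10, 9, 9, 1].
With 6 cycles on 209 points, sign = (−1)^{209−6} = -1.
Check: (156/209) = -1 by Zolotarev.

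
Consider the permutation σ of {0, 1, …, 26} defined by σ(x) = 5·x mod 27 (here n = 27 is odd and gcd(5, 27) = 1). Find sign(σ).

Start at x=14: 14 → 16 → 26 → 22 → 2 → 10 → 23 → … (one orbit).
Decompose π into cycles: lengths [18, 6, 2, 1] (4 cycles, including the fixed point 0).
4 cycles on 27: each ℓ→(−1)^(ℓ−1), product (−1)^23 = -1.
Via Zolotarev, sign(π_{5}) = (5|27) = -1.

-1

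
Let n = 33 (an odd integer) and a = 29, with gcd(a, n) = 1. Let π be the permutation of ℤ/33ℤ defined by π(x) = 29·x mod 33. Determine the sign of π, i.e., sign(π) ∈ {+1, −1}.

+1

Orbit of 17 under x↦29x: [17, 31, 8, 1, 29, 16, 2]… (length divides ord_33(29)).
5 cycles of lengths [10, 10, 10, 2, 1].
n − c = 33 − 5 = 28; sign = (−1)^28 = +1.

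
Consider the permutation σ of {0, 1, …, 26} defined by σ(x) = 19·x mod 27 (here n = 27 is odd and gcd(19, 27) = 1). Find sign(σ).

Start at x=1: 1 → 19 → 10 → 1 (one orbit).
The orbit structure of x ↦ 19x mod 27: 15 orbits of sizes [3, 3, 3, 3, 3, 3, 1, 1, 1, 1, 1, 1, 1, 1, 1].
With 15 cycles on 27 points, sign = (−1)^{27−15} = +1.

+1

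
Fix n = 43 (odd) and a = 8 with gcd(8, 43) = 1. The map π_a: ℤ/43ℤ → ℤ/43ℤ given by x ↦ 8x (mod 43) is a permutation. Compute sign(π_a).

Orbit of 39 under x↦8x: [39, 11, 2, 16, 42, 35, 22]… (length divides ord_43(8)).
π_8 has 4 disjoint cycles with lengths [14, 14, 14, 1] on {0,…,42}.
n − c = 43 − 4 = 39; sign = (−1)^39 = -1.
The Jacobi symbol (8|43) = -1 (Zolotarev) agrees.

-1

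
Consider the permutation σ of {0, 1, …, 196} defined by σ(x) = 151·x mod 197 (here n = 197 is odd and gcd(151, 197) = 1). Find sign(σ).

-1

Orbit of 126 under x↦151x: [126, 114, 75, 96, 115, 29, 45]… (length divides ord_197(151)).
Cycle lengths of π_151 on ℤ/197ℤ: [196, 1]; 2 cycles in total.
n − c = 197 − 2 = 195; sign = (−1)^195 = -1.
Zolotarev: (151|197) = -1, matching the cycle-count sign.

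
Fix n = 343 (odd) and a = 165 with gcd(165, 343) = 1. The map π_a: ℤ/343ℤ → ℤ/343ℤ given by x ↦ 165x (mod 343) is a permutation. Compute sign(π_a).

+1

Orbit of 275 under x↦165x: [275, 99, 214, 324, 295, 312, 30]… (length divides ord_343(165)).
π_165 has 31 disjoint cycles with lengths [21, 21, 21, 21, 21, 21, 21, 21, 21, 21, 21, 21, 21, 21, 3, 3, 3, 3, 3, 3, 3, 3, 3, 3, 3, 3, 3, 3, 3, 3, 1] on {0,…,342}.
Σ(ℓ_i−1) = 343−31 = 312; sign = (−1)^312 = +1.
(165|343)_J = +1 (Zolotarev's lemma cross-check).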